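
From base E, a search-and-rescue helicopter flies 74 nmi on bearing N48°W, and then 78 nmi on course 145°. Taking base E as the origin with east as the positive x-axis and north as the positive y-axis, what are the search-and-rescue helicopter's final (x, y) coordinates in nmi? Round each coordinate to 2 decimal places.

Leg 1 (N48°W, 74 nmi): east 74 sin 312° = -54.99, north 74 cos 312° = 49.52
Leg 2 (145°, 78 nmi): east 78 sin 145° = 44.74, north 78 cos 145° = -63.89
Summing: -10.25 nmi east, -14.38 nmi north → (-10.25, -14.38).

(-10.25, -14.38)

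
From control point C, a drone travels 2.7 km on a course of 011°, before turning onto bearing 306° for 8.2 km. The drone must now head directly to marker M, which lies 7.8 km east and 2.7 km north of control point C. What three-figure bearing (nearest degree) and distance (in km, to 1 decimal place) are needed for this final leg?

109°, 14.7 km

Leg 1 (011°, 2.7 km): east 2.7 sin 11° = 0.52, north 2.7 cos 11° = 2.65
Leg 2 (306°, 8.2 km): east 8.2 sin 306° = -6.63, north 8.2 cos 306° = 4.82
Current position: (-6.12, 7.47). Target: (7.8, 2.7). Remaining: Δeast = 13.92, Δnorth = -4.77.
Bearing = atan2(13.92, -4.77) mod 360° = 108.92°; distance = √((13.92)² + (-4.77)²) = 14.713 km.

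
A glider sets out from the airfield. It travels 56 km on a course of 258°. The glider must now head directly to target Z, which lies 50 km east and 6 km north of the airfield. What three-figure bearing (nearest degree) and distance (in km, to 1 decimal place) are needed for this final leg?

080°, 106.3 km

Leg 1 (258°, 56 km): east 56 sin 258° = -54.78, north 56 cos 258° = -11.64
Current position: (-54.78, -11.64). Target: (50, 6). Remaining: Δeast = 104.78, Δnorth = 17.64.
Bearing = atan2(104.78, 17.64) mod 360° = 80.44°; distance = √((104.78)² + (17.64)²) = 106.251 km.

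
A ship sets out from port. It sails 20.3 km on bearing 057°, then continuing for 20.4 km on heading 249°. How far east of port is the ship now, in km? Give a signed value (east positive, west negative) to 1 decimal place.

-2.0 km

Leg 1 (057°, 20.3 km): east 20.3 sin 57° = 17.03, north 20.3 cos 57° = 11.06
Leg 2 (249°, 20.4 km): east 20.4 sin 249° = -19.05, north 20.4 cos 249° = -7.31
Net east component: -2.02 km.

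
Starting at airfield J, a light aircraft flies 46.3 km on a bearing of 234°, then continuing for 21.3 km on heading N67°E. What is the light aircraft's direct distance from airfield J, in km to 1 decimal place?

Leg 1 (234°, 46.3 km): east 46.3 sin 234° = -37.46, north 46.3 cos 234° = -27.21
Leg 2 (N67°E, 21.3 km): east 21.3 sin 67° = 19.61, north 21.3 cos 67° = 8.32
Net: -17.85 east, -18.89 north. Distance = √((-17.85)² + (-18.89)²) = 25.991 km.

26.0 km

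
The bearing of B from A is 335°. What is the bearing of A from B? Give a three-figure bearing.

155°

Back-bearing = 335° − 180° = 155°.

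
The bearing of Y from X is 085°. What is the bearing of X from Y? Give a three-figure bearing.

265°

Back-bearing = 085° + 180° = 265°.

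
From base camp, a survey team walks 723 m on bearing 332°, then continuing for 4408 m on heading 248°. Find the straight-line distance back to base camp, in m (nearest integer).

Leg 1 (332°, 723 m): east 723 sin 332° = -339.43, north 723 cos 332° = 638.37
Leg 2 (248°, 4408 m): east 4408 sin 248° = -4087.03, north 4408 cos 248° = -1651.27
Net: -4426.45 east, -1012.89 north. Distance = √((-4426.45)² + (-1012.89)²) = 4540.865 m.

4541 m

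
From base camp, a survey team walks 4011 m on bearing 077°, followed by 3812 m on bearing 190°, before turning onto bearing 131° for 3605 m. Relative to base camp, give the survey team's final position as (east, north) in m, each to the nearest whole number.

(5967, -5217)

Leg 1 (077°, 4011 m): east 4011 sin 77° = 3908.20, north 4011 cos 77° = 902.28
Leg 2 (190°, 3812 m): east 3812 sin 190° = -661.95, north 3812 cos 190° = -3754.09
Leg 3 (131°, 3605 m): east 3605 sin 131° = 2720.73, north 3605 cos 131° = -2365.09
Summing: 5966.98 m east, -5216.90 m north → (5967, -5217).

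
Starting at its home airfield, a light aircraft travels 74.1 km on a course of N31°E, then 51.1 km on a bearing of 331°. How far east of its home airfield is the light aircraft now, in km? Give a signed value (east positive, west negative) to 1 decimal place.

13.4 km

Leg 1 (N31°E, 74.1 km): east 74.1 sin 31° = 38.16, north 74.1 cos 31° = 63.52
Leg 2 (331°, 51.1 km): east 51.1 sin 331° = -24.77, north 51.1 cos 331° = 44.69
Net east component: 13.39 km.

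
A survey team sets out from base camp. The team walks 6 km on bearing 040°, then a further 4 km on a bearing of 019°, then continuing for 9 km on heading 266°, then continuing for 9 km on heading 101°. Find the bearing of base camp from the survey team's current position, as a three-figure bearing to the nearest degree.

Leg 1 (040°, 6 km): east 6 sin 40° = 3.86, north 6 cos 40° = 4.60
Leg 2 (019°, 4 km): east 4 sin 19° = 1.30, north 4 cos 19° = 3.78
Leg 3 (266°, 9 km): east 9 sin 266° = -8.98, north 9 cos 266° = -0.63
Leg 4 (101°, 9 km): east 9 sin 101° = 8.83, north 9 cos 101° = -1.72
Net displacement: 5.02 east, 6.03 north. Direction back to start is (-5.02, -6.03): bearing = atan2(-5.02, -6.03) mod 360° = 219.74° ≈ 220°.

220°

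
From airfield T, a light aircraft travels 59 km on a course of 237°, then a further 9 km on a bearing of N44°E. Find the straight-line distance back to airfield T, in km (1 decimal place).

Leg 1 (237°, 59 km): east 59 sin 237° = -49.48, north 59 cos 237° = -32.13
Leg 2 (N44°E, 9 km): east 9 sin 44° = 6.25, north 9 cos 44° = 6.47
Net: -43.23 east, -25.66 north. Distance = √((-43.23)² + (-25.66)²) = 50.271 km.

50.3 km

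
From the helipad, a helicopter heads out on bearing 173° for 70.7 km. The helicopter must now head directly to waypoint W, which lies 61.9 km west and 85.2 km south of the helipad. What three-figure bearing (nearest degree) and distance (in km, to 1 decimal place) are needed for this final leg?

Leg 1 (173°, 70.7 km): east 70.7 sin 173° = 8.62, north 70.7 cos 173° = -70.17
Current position: (8.62, -70.17). Target: (-61.9, -85.2). Remaining: Δeast = -70.52, Δnorth = -15.03.
Bearing = atan2(-70.52, -15.03) mod 360° = 257.97°; distance = √((-70.52)² + (-15.03)²) = 72.100 km.

258°, 72.1 km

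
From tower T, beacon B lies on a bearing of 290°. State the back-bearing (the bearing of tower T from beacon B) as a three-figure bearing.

Back-bearing = 290° − 180° = 110°.

110°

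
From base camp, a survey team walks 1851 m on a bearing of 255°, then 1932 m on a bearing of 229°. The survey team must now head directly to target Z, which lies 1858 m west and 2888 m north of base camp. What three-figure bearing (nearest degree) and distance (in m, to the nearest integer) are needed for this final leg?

Leg 1 (255°, 1851 m): east 1851 sin 255° = -1787.93, north 1851 cos 255° = -479.07
Leg 2 (229°, 1932 m): east 1932 sin 229° = -1458.10, north 1932 cos 229° = -1267.51
Current position: (-3246.03, -1746.58). Target: (-1858, 2888). Remaining: Δeast = 1388.03, Δnorth = 4634.58.
Bearing = atan2(1388.03, 4634.58) mod 360° = 16.67°; distance = √((1388.03)² + (4634.58)²) = 4837.970 m.

017°, 4838 m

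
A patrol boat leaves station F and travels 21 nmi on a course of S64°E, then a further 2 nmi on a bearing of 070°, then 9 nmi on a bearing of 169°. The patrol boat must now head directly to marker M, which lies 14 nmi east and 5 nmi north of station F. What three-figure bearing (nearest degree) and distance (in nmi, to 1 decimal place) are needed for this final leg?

Leg 1 (S64°E, 21 nmi): east 21 sin 116° = 18.87, north 21 cos 116° = -9.21
Leg 2 (070°, 2 nmi): east 2 sin 70° = 1.88, north 2 cos 70° = 0.68
Leg 3 (169°, 9 nmi): east 9 sin 169° = 1.72, north 9 cos 169° = -8.83
Current position: (22.47, -17.36). Target: (14, 5). Remaining: Δeast = -8.47, Δnorth = 22.36.
Bearing = atan2(-8.47, 22.36) mod 360° = 339.25°; distance = √((-8.47)² + (22.36)²) = 23.908 nmi.

339°, 23.9 nmi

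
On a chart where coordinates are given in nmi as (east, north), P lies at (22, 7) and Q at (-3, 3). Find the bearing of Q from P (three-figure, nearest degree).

261°

Δeast = -3 − 22 = -25.00; Δnorth = 3 − 7 = -4.00.
Bearing = atan2(Δeast, Δnorth) mod 360° = 260.91° ≈ 261°.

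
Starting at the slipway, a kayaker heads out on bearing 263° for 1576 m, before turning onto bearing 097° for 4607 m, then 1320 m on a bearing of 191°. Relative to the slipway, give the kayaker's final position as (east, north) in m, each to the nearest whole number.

Leg 1 (263°, 1576 m): east 1576 sin 263° = -1564.25, north 1576 cos 263° = -192.07
Leg 2 (097°, 4607 m): east 4607 sin 97° = 4572.66, north 4607 cos 97° = -561.45
Leg 3 (191°, 1320 m): east 1320 sin 191° = -251.87, north 1320 cos 191° = -1295.75
Summing: 2756.54 m east, -2049.27 m north → (2757, -2049).

(2757, -2049)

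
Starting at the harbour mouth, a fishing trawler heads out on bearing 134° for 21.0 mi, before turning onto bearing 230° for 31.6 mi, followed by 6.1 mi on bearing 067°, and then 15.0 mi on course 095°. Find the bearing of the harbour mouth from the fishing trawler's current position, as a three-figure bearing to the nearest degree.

341°

Leg 1 (134°, 21.0 mi): east 21.0 sin 134° = 15.11, north 21.0 cos 134° = -14.59
Leg 2 (230°, 31.6 mi): east 31.6 sin 230° = -24.21, north 31.6 cos 230° = -20.31
Leg 3 (067°, 6.1 mi): east 6.1 sin 67° = 5.62, north 6.1 cos 67° = 2.38
Leg 4 (095°, 15.0 mi): east 15.0 sin 95° = 14.94, north 15.0 cos 95° = -1.31
Net displacement: 11.46 east, -33.82 north. Direction back to start is (-11.46, 33.82): bearing = atan2(-11.46, 33.82) mod 360° = 341.29° ≈ 341°.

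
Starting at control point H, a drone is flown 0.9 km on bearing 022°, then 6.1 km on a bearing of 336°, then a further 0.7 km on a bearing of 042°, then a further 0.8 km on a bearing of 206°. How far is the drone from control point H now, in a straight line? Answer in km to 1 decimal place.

Leg 1 (022°, 0.9 km): east 0.9 sin 22° = 0.34, north 0.9 cos 22° = 0.83
Leg 2 (336°, 6.1 km): east 6.1 sin 336° = -2.48, north 6.1 cos 336° = 5.57
Leg 3 (042°, 0.7 km): east 0.7 sin 42° = 0.47, north 0.7 cos 42° = 0.52
Leg 4 (206°, 0.8 km): east 0.8 sin 206° = -0.35, north 0.8 cos 206° = -0.72
Net: -2.03 east, 6.21 north. Distance = √((-2.03)² + (6.21)²) = 6.531 km.

6.5 km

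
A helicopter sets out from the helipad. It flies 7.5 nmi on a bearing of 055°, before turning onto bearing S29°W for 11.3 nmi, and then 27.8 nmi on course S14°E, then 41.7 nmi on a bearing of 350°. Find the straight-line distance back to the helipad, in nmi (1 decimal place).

8.5 nmi

Leg 1 (055°, 7.5 nmi): east 7.5 sin 55° = 6.14, north 7.5 cos 55° = 4.30
Leg 2 (S29°W, 11.3 nmi): east 11.3 sin 209° = -5.48, north 11.3 cos 209° = -9.88
Leg 3 (S14°E, 27.8 nmi): east 27.8 sin 166° = 6.73, north 27.8 cos 166° = -26.97
Leg 4 (350°, 41.7 nmi): east 41.7 sin 350° = -7.24, north 41.7 cos 350° = 41.07
Net: 0.15 east, 8.51 north. Distance = √((0.15)² + (8.51)²) = 8.512 nmi.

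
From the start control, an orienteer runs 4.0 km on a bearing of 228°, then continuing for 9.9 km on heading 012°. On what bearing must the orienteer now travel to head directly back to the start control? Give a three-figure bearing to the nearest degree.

Leg 1 (228°, 4.0 km): east 4.0 sin 228° = -2.97, north 4.0 cos 228° = -2.68
Leg 2 (012°, 9.9 km): east 9.9 sin 12° = 2.06, north 9.9 cos 12° = 9.68
Net displacement: -0.91 east, 7.01 north. Direction back to start is (0.91, -7.01): bearing = atan2(0.91, -7.01) mod 360° = 172.57° ≈ 173°.

173°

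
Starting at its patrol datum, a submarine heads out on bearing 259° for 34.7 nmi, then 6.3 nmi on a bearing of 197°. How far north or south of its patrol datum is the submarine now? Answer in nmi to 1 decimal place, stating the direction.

12.6 nmi south

Leg 1 (259°, 34.7 nmi): east 34.7 sin 259° = -34.06, north 34.7 cos 259° = -6.62
Leg 2 (197°, 6.3 nmi): east 6.3 sin 197° = -1.84, north 6.3 cos 197° = -6.02
Net north component: -12.65 nmi.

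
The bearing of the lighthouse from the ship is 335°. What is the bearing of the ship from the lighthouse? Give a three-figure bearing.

Back-bearing = 335° − 180° = 155°.

155°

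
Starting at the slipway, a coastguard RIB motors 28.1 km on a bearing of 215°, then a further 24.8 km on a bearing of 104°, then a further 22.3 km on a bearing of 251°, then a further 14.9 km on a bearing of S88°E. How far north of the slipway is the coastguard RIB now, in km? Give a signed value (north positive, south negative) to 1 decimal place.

Leg 1 (215°, 28.1 km): east 28.1 sin 215° = -16.12, north 28.1 cos 215° = -23.02
Leg 2 (104°, 24.8 km): east 24.8 sin 104° = 24.06, north 24.8 cos 104° = -6.00
Leg 3 (251°, 22.3 km): east 22.3 sin 251° = -21.09, north 22.3 cos 251° = -7.26
Leg 4 (S88°E, 14.9 km): east 14.9 sin 92° = 14.89, north 14.9 cos 92° = -0.52
Net north component: -36.80 km.

-36.8 km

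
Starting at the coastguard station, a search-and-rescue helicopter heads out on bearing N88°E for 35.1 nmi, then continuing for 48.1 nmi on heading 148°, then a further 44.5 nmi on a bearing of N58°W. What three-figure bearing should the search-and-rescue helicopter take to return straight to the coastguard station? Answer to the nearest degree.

Leg 1 (N88°E, 35.1 nmi): east 35.1 sin 88° = 35.08, north 35.1 cos 88° = 1.22
Leg 2 (148°, 48.1 nmi): east 48.1 sin 148° = 25.49, north 48.1 cos 148° = -40.79
Leg 3 (N58°W, 44.5 nmi): east 44.5 sin 302° = -37.74, north 44.5 cos 302° = 23.58
Net displacement: 22.83 east, -15.98 north. Direction back to start is (-22.83, 15.98): bearing = atan2(-22.83, 15.98) mod 360° = 305.00° ≈ 305°.

305°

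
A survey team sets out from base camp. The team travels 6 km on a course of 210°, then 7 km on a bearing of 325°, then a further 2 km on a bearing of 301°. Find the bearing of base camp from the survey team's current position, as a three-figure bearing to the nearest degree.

100°

Leg 1 (210°, 6 km): east 6 sin 210° = -3.00, north 6 cos 210° = -5.20
Leg 2 (325°, 7 km): east 7 sin 325° = -4.02, north 7 cos 325° = 5.73
Leg 3 (301°, 2 km): east 2 sin 301° = -1.71, north 2 cos 301° = 1.03
Net displacement: -8.73 east, 1.57 north. Direction back to start is (8.73, -1.57): bearing = atan2(8.73, -1.57) mod 360° = 100.18° ≈ 100°.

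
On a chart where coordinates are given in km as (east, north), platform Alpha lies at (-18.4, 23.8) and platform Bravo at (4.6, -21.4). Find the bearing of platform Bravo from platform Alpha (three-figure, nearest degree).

153°

Δeast = 4.6 − -18.4 = 23.00; Δnorth = -21.4 − 23.8 = -45.20.
Bearing = atan2(Δeast, Δnorth) mod 360° = 153.03° ≈ 153°.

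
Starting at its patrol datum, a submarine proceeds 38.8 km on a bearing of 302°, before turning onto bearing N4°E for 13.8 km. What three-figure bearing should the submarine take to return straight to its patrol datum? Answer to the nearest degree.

Leg 1 (302°, 38.8 km): east 38.8 sin 302° = -32.90, north 38.8 cos 302° = 20.56
Leg 2 (N4°E, 13.8 km): east 13.8 sin 4° = 0.96, north 13.8 cos 4° = 13.77
Net displacement: -31.94 east, 34.33 north. Direction back to start is (31.94, -34.33): bearing = atan2(31.94, -34.33) mod 360° = 137.06° ≈ 137°.

137°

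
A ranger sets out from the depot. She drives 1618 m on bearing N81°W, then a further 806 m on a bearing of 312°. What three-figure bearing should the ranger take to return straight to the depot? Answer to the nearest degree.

Leg 1 (N81°W, 1618 m): east 1618 sin 279° = -1598.08, north 1618 cos 279° = 253.11
Leg 2 (312°, 806 m): east 806 sin 312° = -598.97, north 806 cos 312° = 539.32
Net displacement: -2197.05 east, 792.43 north. Direction back to start is (2197.05, -792.43): bearing = atan2(2197.05, -792.43) mod 360° = 109.83° ≈ 110°.

110°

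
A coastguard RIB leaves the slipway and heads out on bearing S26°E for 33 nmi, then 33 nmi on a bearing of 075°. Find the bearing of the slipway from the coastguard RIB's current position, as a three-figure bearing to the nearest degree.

Leg 1 (S26°E, 33 nmi): east 33 sin 154° = 14.47, north 33 cos 154° = -29.66
Leg 2 (075°, 33 nmi): east 33 sin 75° = 31.88, north 33 cos 75° = 8.54
Net displacement: 46.34 east, -21.12 north. Direction back to start is (-46.34, 21.12): bearing = atan2(-46.34, 21.12) mod 360° = 294.50° ≈ 294°.

294°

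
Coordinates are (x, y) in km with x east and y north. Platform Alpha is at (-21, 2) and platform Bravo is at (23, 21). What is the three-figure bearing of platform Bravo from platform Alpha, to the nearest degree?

067°

Δeast = 23 − -21 = 44.00; Δnorth = 21 − 2 = 19.00.
Bearing = atan2(Δeast, Δnorth) mod 360° = 66.64° ≈ 067°.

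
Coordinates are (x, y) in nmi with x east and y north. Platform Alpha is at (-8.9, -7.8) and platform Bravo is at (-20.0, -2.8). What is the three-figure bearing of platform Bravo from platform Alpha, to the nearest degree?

Δeast = -20.0 − -8.9 = -11.10; Δnorth = -2.8 − -7.8 = 5.00.
Bearing = atan2(Δeast, Δnorth) mod 360° = 294.25° ≈ 294°.

294°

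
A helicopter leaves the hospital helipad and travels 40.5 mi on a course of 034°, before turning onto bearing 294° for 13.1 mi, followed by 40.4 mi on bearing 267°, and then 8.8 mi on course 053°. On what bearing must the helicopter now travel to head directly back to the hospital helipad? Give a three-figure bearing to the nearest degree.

Leg 1 (034°, 40.5 mi): east 40.5 sin 34° = 22.65, north 40.5 cos 34° = 33.58
Leg 2 (294°, 13.1 mi): east 13.1 sin 294° = -11.97, north 13.1 cos 294° = 5.33
Leg 3 (267°, 40.4 mi): east 40.4 sin 267° = -40.34, north 40.4 cos 267° = -2.11
Leg 4 (053°, 8.8 mi): east 8.8 sin 53° = 7.03, north 8.8 cos 53° = 5.30
Net displacement: -22.64 east, 42.09 north. Direction back to start is (22.64, -42.09): bearing = atan2(22.64, -42.09) mod 360° = 151.73° ≈ 152°.

152°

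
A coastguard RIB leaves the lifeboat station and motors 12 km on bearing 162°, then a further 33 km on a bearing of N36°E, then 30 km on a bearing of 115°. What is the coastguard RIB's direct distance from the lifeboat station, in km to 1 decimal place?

Leg 1 (162°, 12 km): east 12 sin 162° = 3.71, north 12 cos 162° = -11.41
Leg 2 (N36°E, 33 km): east 33 sin 36° = 19.40, north 33 cos 36° = 26.70
Leg 3 (115°, 30 km): east 30 sin 115° = 27.19, north 30 cos 115° = -12.68
Net: 50.29 east, 2.61 north. Distance = √((50.29)² + (2.61)²) = 50.362 km.

50.4 km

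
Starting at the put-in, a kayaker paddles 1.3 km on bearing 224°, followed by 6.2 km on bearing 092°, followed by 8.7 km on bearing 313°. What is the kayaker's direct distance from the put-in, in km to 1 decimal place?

Leg 1 (224°, 1.3 km): east 1.3 sin 224° = -0.90, north 1.3 cos 224° = -0.94
Leg 2 (092°, 6.2 km): east 6.2 sin 92° = 6.20, north 6.2 cos 92° = -0.22
Leg 3 (313°, 8.7 km): east 8.7 sin 313° = -6.36, north 8.7 cos 313° = 5.93
Net: -1.07 east, 4.78 north. Distance = √((-1.07)² + (4.78)²) = 4.900 km.

4.9 km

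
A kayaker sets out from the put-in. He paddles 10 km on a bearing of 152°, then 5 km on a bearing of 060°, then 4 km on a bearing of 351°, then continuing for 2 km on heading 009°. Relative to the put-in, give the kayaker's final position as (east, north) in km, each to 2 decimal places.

(8.71, -0.40)

Leg 1 (152°, 10 km): east 10 sin 152° = 4.69, north 10 cos 152° = -8.83
Leg 2 (060°, 5 km): east 5 sin 60° = 4.33, north 5 cos 60° = 2.50
Leg 3 (351°, 4 km): east 4 sin 351° = -0.63, north 4 cos 351° = 3.95
Leg 4 (009°, 2 km): east 2 sin 9° = 0.31, north 2 cos 9° = 1.98
Summing: 8.71 km east, -0.40 km north → (8.71, -0.40).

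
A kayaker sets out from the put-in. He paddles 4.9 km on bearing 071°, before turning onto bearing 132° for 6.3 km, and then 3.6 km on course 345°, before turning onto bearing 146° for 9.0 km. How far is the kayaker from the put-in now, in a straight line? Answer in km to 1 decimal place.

Leg 1 (071°, 4.9 km): east 4.9 sin 71° = 4.63, north 4.9 cos 71° = 1.60
Leg 2 (132°, 6.3 km): east 6.3 sin 132° = 4.68, north 6.3 cos 132° = -4.22
Leg 3 (345°, 3.6 km): east 3.6 sin 345° = -0.93, north 3.6 cos 345° = 3.48
Leg 4 (146°, 9.0 km): east 9.0 sin 146° = 5.03, north 9.0 cos 146° = -7.46
Net: 13.42 east, -6.60 north. Distance = √((13.42)² + (-6.60)²) = 14.953 km.

15.0 km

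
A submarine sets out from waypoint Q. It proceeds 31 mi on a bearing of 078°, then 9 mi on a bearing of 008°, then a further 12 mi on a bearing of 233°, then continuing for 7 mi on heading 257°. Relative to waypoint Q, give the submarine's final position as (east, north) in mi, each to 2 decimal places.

Leg 1 (078°, 31 mi): east 31 sin 78° = 30.32, north 31 cos 78° = 6.45
Leg 2 (008°, 9 mi): east 9 sin 8° = 1.25, north 9 cos 8° = 8.91
Leg 3 (233°, 12 mi): east 12 sin 233° = -9.58, north 12 cos 233° = -7.22
Leg 4 (257°, 7 mi): east 7 sin 257° = -6.82, north 7 cos 257° = -1.57
Summing: 15.17 mi east, 6.56 mi north → (15.17, 6.56).

(15.17, 6.56)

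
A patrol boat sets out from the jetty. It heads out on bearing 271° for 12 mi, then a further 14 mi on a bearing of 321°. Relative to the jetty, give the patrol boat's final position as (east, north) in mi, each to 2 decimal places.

Leg 1 (271°, 12 mi): east 12 sin 271° = -12.00, north 12 cos 271° = 0.21
Leg 2 (321°, 14 mi): east 14 sin 321° = -8.81, north 14 cos 321° = 10.88
Summing: -20.81 mi east, 11.09 mi north → (-20.81, 11.09).

(-20.81, 11.09)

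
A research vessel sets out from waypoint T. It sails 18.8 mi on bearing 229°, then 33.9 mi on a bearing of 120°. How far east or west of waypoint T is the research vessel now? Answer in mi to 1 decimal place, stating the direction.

Leg 1 (229°, 18.8 mi): east 18.8 sin 229° = -14.19, north 18.8 cos 229° = -12.33
Leg 2 (120°, 33.9 mi): east 33.9 sin 120° = 29.36, north 33.9 cos 120° = -16.95
Net east component: 15.17 mi.

15.2 mi east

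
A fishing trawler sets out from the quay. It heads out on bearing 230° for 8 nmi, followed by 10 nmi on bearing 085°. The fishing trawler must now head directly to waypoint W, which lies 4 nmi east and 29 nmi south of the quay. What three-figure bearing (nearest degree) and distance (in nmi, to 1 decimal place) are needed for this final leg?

180°, 24.7 nmi

Leg 1 (230°, 8 nmi): east 8 sin 230° = -6.13, north 8 cos 230° = -5.14
Leg 2 (085°, 10 nmi): east 10 sin 85° = 9.96, north 10 cos 85° = 0.87
Current position: (3.83, -4.27). Target: (4, -29). Remaining: Δeast = 0.17, Δnorth = -24.73.
Bearing = atan2(0.17, -24.73) mod 360° = 179.61°; distance = √((0.17)² + (-24.73)²) = 24.730 nmi.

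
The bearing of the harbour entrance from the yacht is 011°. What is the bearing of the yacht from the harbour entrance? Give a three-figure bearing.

191°

Back-bearing = 011° + 180° = 191°.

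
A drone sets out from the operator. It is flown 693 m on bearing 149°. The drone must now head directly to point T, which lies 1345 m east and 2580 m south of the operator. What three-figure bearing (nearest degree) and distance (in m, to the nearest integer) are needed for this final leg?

154°, 2218 m

Leg 1 (149°, 693 m): east 693 sin 149° = 356.92, north 693 cos 149° = -594.02
Current position: (356.92, -594.02). Target: (1345, -2580). Remaining: Δeast = 988.08, Δnorth = -1985.98.
Bearing = atan2(988.08, -1985.98) mod 360° = 153.55°; distance = √((988.08)² + (-1985.98)²) = 2218.204 m.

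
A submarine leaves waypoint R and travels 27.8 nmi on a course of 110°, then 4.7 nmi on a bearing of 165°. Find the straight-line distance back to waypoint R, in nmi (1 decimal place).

Leg 1 (110°, 27.8 nmi): east 27.8 sin 110° = 26.12, north 27.8 cos 110° = -9.51
Leg 2 (165°, 4.7 nmi): east 4.7 sin 165° = 1.22, north 4.7 cos 165° = -4.54
Net: 27.34 east, -14.05 north. Distance = √((27.34)² + (-14.05)²) = 30.738 nmi.

30.7 nmi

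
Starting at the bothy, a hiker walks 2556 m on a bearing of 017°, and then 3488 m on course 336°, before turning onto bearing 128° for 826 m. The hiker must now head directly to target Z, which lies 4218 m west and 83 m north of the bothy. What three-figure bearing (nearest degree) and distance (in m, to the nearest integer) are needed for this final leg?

220°, 6558 m

Leg 1 (017°, 2556 m): east 2556 sin 17° = 747.30, north 2556 cos 17° = 2444.31
Leg 2 (336°, 3488 m): east 3488 sin 336° = -1418.70, north 3488 cos 336° = 3186.45
Leg 3 (128°, 826 m): east 826 sin 128° = 650.90, north 826 cos 128° = -508.54
Current position: (-20.50, 5122.23). Target: (-4218, 83). Remaining: Δeast = -4197.50, Δnorth = -5039.23.
Bearing = atan2(-4197.50, -5039.23) mod 360° = 219.79°; distance = √((-4197.50)² + (-5039.23)²) = 6558.415 m.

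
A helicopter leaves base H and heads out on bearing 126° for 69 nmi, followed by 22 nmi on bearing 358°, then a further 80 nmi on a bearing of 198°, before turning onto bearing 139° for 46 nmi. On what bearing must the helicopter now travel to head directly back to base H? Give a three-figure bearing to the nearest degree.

335°

Leg 1 (126°, 69 nmi): east 69 sin 126° = 55.82, north 69 cos 126° = -40.56
Leg 2 (358°, 22 nmi): east 22 sin 358° = -0.77, north 22 cos 358° = 21.99
Leg 3 (198°, 80 nmi): east 80 sin 198° = -24.72, north 80 cos 198° = -76.08
Leg 4 (139°, 46 nmi): east 46 sin 139° = 30.18, north 46 cos 139° = -34.72
Net displacement: 60.51 east, -129.37 north. Direction back to start is (-60.51, 129.37): bearing = atan2(-60.51, 129.37) mod 360° = 334.93° ≈ 335°.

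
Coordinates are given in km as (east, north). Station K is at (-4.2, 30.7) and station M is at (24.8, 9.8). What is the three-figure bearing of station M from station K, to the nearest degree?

126°

Δeast = 24.8 − -4.2 = 29.00; Δnorth = 9.8 − 30.7 = -20.90.
Bearing = atan2(Δeast, Δnorth) mod 360° = 125.78° ≈ 126°.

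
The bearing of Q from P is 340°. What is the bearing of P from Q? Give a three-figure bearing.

Back-bearing = 340° − 180° = 160°.

160°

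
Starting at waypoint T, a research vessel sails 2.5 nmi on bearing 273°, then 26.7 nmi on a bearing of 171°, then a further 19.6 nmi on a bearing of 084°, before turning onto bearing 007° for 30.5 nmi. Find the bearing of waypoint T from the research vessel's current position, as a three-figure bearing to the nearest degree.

Leg 1 (273°, 2.5 nmi): east 2.5 sin 273° = -2.50, north 2.5 cos 273° = 0.13
Leg 2 (171°, 26.7 nmi): east 26.7 sin 171° = 4.18, north 26.7 cos 171° = -26.37
Leg 3 (084°, 19.6 nmi): east 19.6 sin 84° = 19.49, north 19.6 cos 84° = 2.05
Leg 4 (007°, 30.5 nmi): east 30.5 sin 7° = 3.72, north 30.5 cos 7° = 30.27
Net displacement: 24.89 east, 6.08 north. Direction back to start is (-24.89, -6.08): bearing = atan2(-24.89, -6.08) mod 360° = 256.27° ≈ 256°.

256°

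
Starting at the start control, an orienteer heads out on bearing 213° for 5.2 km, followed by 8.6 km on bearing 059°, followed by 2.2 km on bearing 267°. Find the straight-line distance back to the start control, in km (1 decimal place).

2.3 km

Leg 1 (213°, 5.2 km): east 5.2 sin 213° = -2.83, north 5.2 cos 213° = -4.36
Leg 2 (059°, 8.6 km): east 8.6 sin 59° = 7.37, north 8.6 cos 59° = 4.43
Leg 3 (267°, 2.2 km): east 2.2 sin 267° = -2.20, north 2.2 cos 267° = -0.12
Net: 2.34 east, -0.05 north. Distance = √((2.34)² + (-0.05)²) = 2.343 km.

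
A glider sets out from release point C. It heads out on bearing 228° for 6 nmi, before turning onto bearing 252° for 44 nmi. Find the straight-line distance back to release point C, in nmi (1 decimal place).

Leg 1 (228°, 6 nmi): east 6 sin 228° = -4.46, north 6 cos 228° = -4.01
Leg 2 (252°, 44 nmi): east 44 sin 252° = -41.85, north 44 cos 252° = -13.60
Net: -46.31 east, -17.61 north. Distance = √((-46.31)² + (-17.61)²) = 49.541 nmi.

49.5 nmi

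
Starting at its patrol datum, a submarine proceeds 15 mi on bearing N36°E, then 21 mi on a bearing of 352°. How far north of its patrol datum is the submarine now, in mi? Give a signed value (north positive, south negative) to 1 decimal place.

Leg 1 (N36°E, 15 mi): east 15 sin 36° = 8.82, north 15 cos 36° = 12.14
Leg 2 (352°, 21 mi): east 21 sin 352° = -2.92, north 21 cos 352° = 20.80
Net north component: 32.93 mi.

32.9 mi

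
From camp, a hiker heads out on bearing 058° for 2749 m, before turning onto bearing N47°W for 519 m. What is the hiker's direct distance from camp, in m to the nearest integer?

Leg 1 (058°, 2749 m): east 2749 sin 58° = 2331.28, north 2749 cos 58° = 1456.75
Leg 2 (N47°W, 519 m): east 519 sin 313° = -379.57, north 519 cos 313° = 353.96
Net: 1951.71 east, 1810.71 north. Distance = √((1951.71)² + (1810.71)²) = 2662.298 m.

2662 m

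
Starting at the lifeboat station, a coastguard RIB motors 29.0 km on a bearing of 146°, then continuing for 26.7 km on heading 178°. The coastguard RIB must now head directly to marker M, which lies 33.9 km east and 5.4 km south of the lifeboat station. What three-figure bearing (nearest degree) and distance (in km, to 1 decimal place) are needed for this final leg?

Leg 1 (146°, 29.0 km): east 29.0 sin 146° = 16.22, north 29.0 cos 146° = -24.04
Leg 2 (178°, 26.7 km): east 26.7 sin 178° = 0.93, north 26.7 cos 178° = -26.68
Current position: (17.15, -50.73). Target: (33.9, -5.4). Remaining: Δeast = 16.75, Δnorth = 45.33.
Bearing = atan2(16.75, 45.33) mod 360° = 20.28°; distance = √((16.75)² + (45.33)²) = 48.322 km.

020°, 48.3 km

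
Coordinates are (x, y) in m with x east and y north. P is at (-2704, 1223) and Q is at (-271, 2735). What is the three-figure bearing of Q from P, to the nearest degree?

058°

Δeast = -271 − -2704 = 2433.00; Δnorth = 2735 − 1223 = 1512.00.
Bearing = atan2(Δeast, Δnorth) mod 360° = 58.14° ≈ 058°.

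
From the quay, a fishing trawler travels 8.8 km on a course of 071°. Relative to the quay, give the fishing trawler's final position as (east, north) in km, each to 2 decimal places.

Leg 1 (071°, 8.8 km): east 8.8 sin 71° = 8.32, north 8.8 cos 71° = 2.86
Summing: 8.32 km east, 2.86 km north → (8.32, 2.86).

(8.32, 2.86)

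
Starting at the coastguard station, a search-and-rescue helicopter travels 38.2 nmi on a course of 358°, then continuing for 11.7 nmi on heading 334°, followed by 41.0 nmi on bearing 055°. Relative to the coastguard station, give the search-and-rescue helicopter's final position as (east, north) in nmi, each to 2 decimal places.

(27.12, 72.21)

Leg 1 (358°, 38.2 nmi): east 38.2 sin 358° = -1.33, north 38.2 cos 358° = 38.18
Leg 2 (334°, 11.7 nmi): east 11.7 sin 334° = -5.13, north 11.7 cos 334° = 10.52
Leg 3 (055°, 41.0 nmi): east 41.0 sin 55° = 33.59, north 41.0 cos 55° = 23.52
Summing: 27.12 nmi east, 72.21 nmi north → (27.12, 72.21).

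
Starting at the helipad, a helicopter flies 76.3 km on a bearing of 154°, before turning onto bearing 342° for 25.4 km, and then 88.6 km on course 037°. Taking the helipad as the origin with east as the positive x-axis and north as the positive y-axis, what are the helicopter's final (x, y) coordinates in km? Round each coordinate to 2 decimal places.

Leg 1 (154°, 76.3 km): east 76.3 sin 154° = 33.45, north 76.3 cos 154° = -68.58
Leg 2 (342°, 25.4 km): east 25.4 sin 342° = -7.85, north 25.4 cos 342° = 24.16
Leg 3 (037°, 88.6 km): east 88.6 sin 37° = 53.32, north 88.6 cos 37° = 70.76
Summing: 78.92 km east, 26.34 km north → (78.92, 26.34).

(78.92, 26.34)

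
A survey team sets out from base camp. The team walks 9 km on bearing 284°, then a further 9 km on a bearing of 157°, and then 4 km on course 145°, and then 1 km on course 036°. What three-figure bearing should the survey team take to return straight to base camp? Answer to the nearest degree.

015°

Leg 1 (284°, 9 km): east 9 sin 284° = -8.73, north 9 cos 284° = 2.18
Leg 2 (157°, 9 km): east 9 sin 157° = 3.52, north 9 cos 157° = -8.28
Leg 3 (145°, 4 km): east 4 sin 145° = 2.29, north 4 cos 145° = -3.28
Leg 4 (036°, 1 km): east 1 sin 36° = 0.59, north 1 cos 36° = 0.81
Net displacement: -2.33 east, -8.57 north. Direction back to start is (2.33, 8.57): bearing = atan2(2.33, 8.57) mod 360° = 15.23° ≈ 015°.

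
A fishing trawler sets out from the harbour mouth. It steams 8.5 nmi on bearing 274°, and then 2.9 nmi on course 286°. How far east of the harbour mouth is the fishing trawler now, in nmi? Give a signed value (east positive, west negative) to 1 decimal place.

-11.3 nmi

Leg 1 (274°, 8.5 nmi): east 8.5 sin 274° = -8.48, north 8.5 cos 274° = 0.59
Leg 2 (286°, 2.9 nmi): east 2.9 sin 286° = -2.79, north 2.9 cos 286° = 0.80
Net east component: -11.27 nmi.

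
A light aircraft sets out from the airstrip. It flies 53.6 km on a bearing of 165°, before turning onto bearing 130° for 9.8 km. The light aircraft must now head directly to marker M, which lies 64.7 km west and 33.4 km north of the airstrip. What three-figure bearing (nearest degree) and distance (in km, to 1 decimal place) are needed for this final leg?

317°, 125.6 km

Leg 1 (165°, 53.6 km): east 53.6 sin 165° = 13.87, north 53.6 cos 165° = -51.77
Leg 2 (130°, 9.8 km): east 9.8 sin 130° = 7.51, north 9.8 cos 130° = -6.30
Current position: (21.38, -58.07). Target: (-64.7, 33.4). Remaining: Δeast = -86.08, Δnorth = 91.47.
Bearing = atan2(-86.08, 91.47) mod 360° = 316.74°; distance = √((-86.08)² + (91.47)²) = 125.607 km.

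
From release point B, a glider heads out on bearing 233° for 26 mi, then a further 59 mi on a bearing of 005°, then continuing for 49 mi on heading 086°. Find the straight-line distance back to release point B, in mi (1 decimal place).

Leg 1 (233°, 26 mi): east 26 sin 233° = -20.76, north 26 cos 233° = -15.65
Leg 2 (005°, 59 mi): east 59 sin 5° = 5.14, north 59 cos 5° = 58.78
Leg 3 (086°, 49 mi): east 49 sin 86° = 48.88, north 49 cos 86° = 3.42
Net: 33.26 east, 46.55 north. Distance = √((33.26)² + (46.55)²) = 57.207 mi.

57.2 mi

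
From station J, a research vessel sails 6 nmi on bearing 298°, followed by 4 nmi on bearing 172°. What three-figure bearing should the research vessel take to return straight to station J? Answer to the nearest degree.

Leg 1 (298°, 6 nmi): east 6 sin 298° = -5.30, north 6 cos 298° = 2.82
Leg 2 (172°, 4 nmi): east 4 sin 172° = 0.56, north 4 cos 172° = -3.96
Net displacement: -4.74 east, -1.14 north. Direction back to start is (4.74, 1.14): bearing = atan2(4.74, 1.14) mod 360° = 76.43° ≈ 076°.

076°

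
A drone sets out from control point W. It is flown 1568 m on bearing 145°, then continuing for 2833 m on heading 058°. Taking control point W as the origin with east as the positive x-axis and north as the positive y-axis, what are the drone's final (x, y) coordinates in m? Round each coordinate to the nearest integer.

Leg 1 (145°, 1568 m): east 1568 sin 145° = 899.37, north 1568 cos 145° = -1284.43
Leg 2 (058°, 2833 m): east 2833 sin 58° = 2402.52, north 2833 cos 58° = 1501.26
Summing: 3301.89 m east, 216.83 m north → (3302, 217).

(3302, 217)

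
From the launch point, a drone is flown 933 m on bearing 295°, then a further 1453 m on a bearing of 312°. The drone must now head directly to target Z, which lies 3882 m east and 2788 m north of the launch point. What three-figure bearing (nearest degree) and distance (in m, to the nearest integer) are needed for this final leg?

Leg 1 (295°, 933 m): east 933 sin 295° = -845.59, north 933 cos 295° = 394.30
Leg 2 (312°, 1453 m): east 1453 sin 312° = -1079.79, north 1453 cos 312° = 972.25
Current position: (-1925.37, 1366.55). Target: (3882, 2788). Remaining: Δeast = 5807.37, Δnorth = 1421.45.
Bearing = atan2(5807.37, 1421.45) mod 360° = 76.25°; distance = √((5807.37)² + (1421.45)²) = 5978.806 m.

076°, 5979 m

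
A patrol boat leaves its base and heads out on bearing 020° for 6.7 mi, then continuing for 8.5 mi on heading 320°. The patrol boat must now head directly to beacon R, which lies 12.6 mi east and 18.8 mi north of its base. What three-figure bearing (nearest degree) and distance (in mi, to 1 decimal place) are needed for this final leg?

069°, 16.9 mi

Leg 1 (020°, 6.7 mi): east 6.7 sin 20° = 2.29, north 6.7 cos 20° = 6.30
Leg 2 (320°, 8.5 mi): east 8.5 sin 320° = -5.46, north 8.5 cos 320° = 6.51
Current position: (-3.17, 12.81). Target: (12.6, 18.8). Remaining: Δeast = 15.77, Δnorth = 5.99.
Bearing = atan2(15.77, 5.99) mod 360° = 69.20°; distance = √((15.77)² + (5.99)²) = 16.872 mi.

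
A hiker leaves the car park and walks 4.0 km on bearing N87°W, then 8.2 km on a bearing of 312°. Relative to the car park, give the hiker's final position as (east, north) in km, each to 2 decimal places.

(-10.09, 5.70)

Leg 1 (N87°W, 4.0 km): east 4.0 sin 273° = -3.99, north 4.0 cos 273° = 0.21
Leg 2 (312°, 8.2 km): east 8.2 sin 312° = -6.09, north 8.2 cos 312° = 5.49
Summing: -10.09 km east, 5.70 km north → (-10.09, 5.70).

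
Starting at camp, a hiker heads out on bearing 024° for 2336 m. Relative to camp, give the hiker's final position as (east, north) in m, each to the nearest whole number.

Leg 1 (024°, 2336 m): east 2336 sin 24° = 950.14, north 2336 cos 24° = 2134.04
Summing: 950.14 m east, 2134.04 m north → (950, 2134).

(950, 2134)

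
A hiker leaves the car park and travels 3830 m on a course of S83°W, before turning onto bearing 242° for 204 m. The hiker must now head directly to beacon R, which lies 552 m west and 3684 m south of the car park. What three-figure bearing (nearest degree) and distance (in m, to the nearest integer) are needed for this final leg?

Leg 1 (S83°W, 3830 m): east 3830 sin 263° = -3801.45, north 3830 cos 263° = -466.76
Leg 2 (242°, 204 m): east 204 sin 242° = -180.12, north 204 cos 242° = -95.77
Current position: (-3981.57, -562.53). Target: (-552, -3684). Remaining: Δeast = 3429.57, Δnorth = -3121.47.
Bearing = atan2(3429.57, -3121.47) mod 360° = 132.31°; distance = √((3429.57)² + (-3121.47)²) = 4637.406 m.

132°, 4637 m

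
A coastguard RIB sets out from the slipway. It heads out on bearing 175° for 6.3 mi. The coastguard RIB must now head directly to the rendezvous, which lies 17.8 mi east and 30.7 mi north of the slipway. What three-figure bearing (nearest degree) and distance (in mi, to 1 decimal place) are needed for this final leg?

Leg 1 (175°, 6.3 mi): east 6.3 sin 175° = 0.55, north 6.3 cos 175° = -6.28
Current position: (0.55, -6.28). Target: (17.8, 30.7). Remaining: Δeast = 17.25, Δnorth = 36.98.
Bearing = atan2(17.25, 36.98) mod 360° = 25.01°; distance = √((17.25)² + (36.98)²) = 40.802 mi.

025°, 40.8 mi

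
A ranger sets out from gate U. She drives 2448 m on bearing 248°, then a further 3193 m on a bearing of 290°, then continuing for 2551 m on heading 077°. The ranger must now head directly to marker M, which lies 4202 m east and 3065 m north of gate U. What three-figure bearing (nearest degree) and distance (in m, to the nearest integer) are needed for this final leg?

Leg 1 (248°, 2448 m): east 2448 sin 248° = -2269.75, north 2448 cos 248° = -917.04
Leg 2 (290°, 3193 m): east 3193 sin 290° = -3000.44, north 3193 cos 290° = 1092.07
Leg 3 (077°, 2551 m): east 2551 sin 77° = 2485.62, north 2551 cos 77° = 573.85
Current position: (-2784.57, 748.88). Target: (4202, 3065). Remaining: Δeast = 6986.57, Δnorth = 2316.12.
Bearing = atan2(6986.57, 2316.12) mod 360° = 71.66°; distance = √((6986.57)² + (2316.12)²) = 7360.469 m.

072°, 7360 m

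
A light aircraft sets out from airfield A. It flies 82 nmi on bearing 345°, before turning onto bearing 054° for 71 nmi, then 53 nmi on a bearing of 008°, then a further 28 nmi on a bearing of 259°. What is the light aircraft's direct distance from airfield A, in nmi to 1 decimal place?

168.9 nmi

Leg 1 (345°, 82 nmi): east 82 sin 345° = -21.22, north 82 cos 345° = 79.21
Leg 2 (054°, 71 nmi): east 71 sin 54° = 57.44, north 71 cos 54° = 41.73
Leg 3 (008°, 53 nmi): east 53 sin 8° = 7.38, north 53 cos 8° = 52.48
Leg 4 (259°, 28 nmi): east 28 sin 259° = -27.49, north 28 cos 259° = -5.34
Net: 16.11 east, 168.08 north. Distance = √((16.11)² + (168.08)²) = 168.850 nmi.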